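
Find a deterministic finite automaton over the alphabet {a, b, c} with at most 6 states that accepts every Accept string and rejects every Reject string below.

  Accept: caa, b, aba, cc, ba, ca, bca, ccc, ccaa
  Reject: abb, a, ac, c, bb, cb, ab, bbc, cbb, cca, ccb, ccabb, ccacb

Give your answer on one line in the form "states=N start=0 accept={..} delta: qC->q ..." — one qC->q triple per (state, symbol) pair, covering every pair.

State merging on the prefix tree: take the shortest (then alphabetical) example prefix whose next move is undefined and point that move at state 0, else 1, else 2, ...; a target is out if some Accept/Reject pair would then sit in one state with the same input left (inseparable). If every existing state is out, open a new one.
a: 0a undefined. 0a->0: no, b/ab meet in 0 with "b" left. Open state 1: 0a->1.
b: 0b undefined. 0b->0: no, b/bb meet in 0. 0b->1: no, b/a meet in 1. Open state 2: 0b->2.
c: 0c undefined. 0c->0: no, b/cb meet in 2. 0c->1: no, cc/ac meet in 1 with "c" left. 0c->2: no, b/c meet in 2. Open state 3: 0c->3.
ab: 1b undefined. 1b->0: no, b/abb meet in 2. 1b->1: ok.
ac: 1c undefined. 1c->0: ok.
ba: 2a undefined. 2a->0: no, ba/ac meet in 0. 2a->1: no, ba/abb meet in 1. 2a->2: ok.
bb: 2b undefined. 2b->0: ok.
bc: 2c undefined. 2c->0: no, bca/abb meet in 1. 2c->1: ok.
ca: 3a undefined. 3a->0: no, caa/abb meet in 1. 3a->1: no, ca/abb meet in 1. 3a->2: ok.
cb: 3b undefined. 3b->0: no, caa/cbb meet in 2. 3b->1: ok.
cc: 3c undefined. 3c->0: no, caa/ccb meet in 2. 3c->1: no, aba/cca meet in 1 with "a" left. 3c->2: no, caa/cca meet in 2. 3c->3: no, caa/cca meet in 2. Open state 4: 3c->4.
aba: 1a undefined. 1a->0: no, aba/ac meet in 0. 1a->1: no, aba/abb meet in 1. 1a->2: ok.
cca: 4a undefined. 4a->0: no, ccaa/abb meet in 1. 4a->1: no, caa/ccacb meet in 2. 4a->2: no, caa/cca meet in 2. 4a->3: ok.
ccb: 4b undefined. 4b->0: ok.
ccc: 4c undefined. 4c->0: no, ccc/ac meet in 0. 4c->1: no, ccc/abb meet in 1. 4c->2: ok.
All examples now run through 5 states with every (state, symbol) defined. Accept strings end in {2,4}, Reject strings end in {0,1,3}; accept={2,4}.

states=5 start=0 accept={2,4} delta: 0a->1 0b->2 0c->3 1a->2 1b->1 1c->0 2a->2 2b->0 2c->1 3a->2 3b->1 3c->4 4a->3 4b->0 4c->2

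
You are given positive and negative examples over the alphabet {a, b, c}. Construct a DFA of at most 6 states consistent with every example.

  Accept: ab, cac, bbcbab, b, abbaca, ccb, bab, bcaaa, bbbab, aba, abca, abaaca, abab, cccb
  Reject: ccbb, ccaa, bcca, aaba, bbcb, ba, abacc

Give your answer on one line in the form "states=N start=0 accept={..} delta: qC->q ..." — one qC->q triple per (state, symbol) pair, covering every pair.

states=5 start=0 accept={0,2,3} delta: 0a->1 0b->0 0c->2 1a->0 1b->3 1c->1 2a->0 2b->1 2c->4 3a->0 3b->0 3c->1 4a->4 4b->2 4c->0

Grow the machine one transition at a time. Run the examples from 0; the earliest place one falls off (shortest prefix, ties alphabetical) gets sent to the lowest-numbered state that keeps every Accept/Reject pair distinguishable — a pair clashes when both reach the same state with identical unread suffix — and to a fresh state only if none does.
a: 0a undefined. 0a->0: no, aba/aaba meet in 0 with "ba" left. Open state 1: 0a->1.
b: 0b undefined. 0b->0: ok.
c: 0c undefined. 0c->0: no, b/ccbb meet in 0. 0c->1: no, ab/bbcb meet in 1 with "b" left. Open state 2: 0c->2.
aa: 1a undefined. 1a->0: ok.
ab: 1b undefined. 1b->0: no, aba/aaba meet in 1. 1b->1: no, ab/aaba meet in 1. 1b->2: no, abca/bcca meet in 2 with "ca" left. Open state 3: 1b->3.
ca: 2a undefined. 2a->0: ok.
cc: 2c undefined. 2c->0: no, b/ccbb meet in 0. 2c->1: no, b/bcca meet in 0. 2c->2: no, b/bcca meet in 0. 2c->3: no, aba/bcca meet in 3 with "a" left. Open state 4: 2c->4.
aba: 3a undefined. 3a->0: ok.
abb: 3b undefined. 3b->0: ok.
abc: 3c undefined. 3c->0: no, abca/aaba meet in 1. 3c->1: ok.
cca: 4a undefined. 4a->0: no, b/bcca meet in 0. 4a->1: no, b/ccaa meet in 0. 4a->2: no, cac/bcca meet in 2. 4a->3: no, ab/bcca meet in 3. 4a->4: ok.
ccb: 4b undefined. 4b->0: no, b/ccbb meet in 0. 4b->1: no, ab/ccbb meet in 3. 4b->2: ok.
ccc: 4c undefined. 4c->0: ok.
bbcb: 2b undefined. 2b->0: no, b/ccbb meet in 0. 2b->1: ok.
abaac: 1c undefined. 1c->0: no, abbaca/ccbb meet in 1. 1c->1: ok.
All examples now run through 5 states with every (state, symbol) defined. Accept strings end in {0,2,3}, Reject strings end in {1,4}; accept={0,2,3}.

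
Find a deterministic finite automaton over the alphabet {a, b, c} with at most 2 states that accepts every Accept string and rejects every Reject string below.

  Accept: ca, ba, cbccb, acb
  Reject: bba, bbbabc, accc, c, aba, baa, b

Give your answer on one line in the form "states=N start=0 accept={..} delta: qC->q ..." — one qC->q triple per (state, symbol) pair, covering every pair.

states=2 start=0 accept={0} delta: 0a->1 0b->1 0c->1 1a->0 1b->0 1c->1

State merging on the prefix tree: take the shortest (then alphabetical) example prefix whose next move is undefined and point that move at state 0, else 1, else 2, ...; a target is out if some Accept/Reject pair would then sit in one state with the same input left (inseparable). If every existing state is out, open a new one.
a: 0a undefined. 0a->0: no, ba/aba meet in 0 with "ba" left. Open state 1: 0a->1.
b: 0b undefined. 0b->0: no, ba/bba meet in 1. 0b->1: ok.
c: 0c undefined. 0c->0: no, ca/b meet in 1. 0c->1: ok.
ab: 1b undefined. 1b->0: ok.
ac: 1c undefined. 1c->0: no, cbccb/bba meet in 1. 1c->1: ok.
ba: 1a undefined. 1a->0: ok.
All examples now run through 2 states with every (state, symbol) defined. Accept strings end in {0}, Reject strings end in {1}; accept={0}.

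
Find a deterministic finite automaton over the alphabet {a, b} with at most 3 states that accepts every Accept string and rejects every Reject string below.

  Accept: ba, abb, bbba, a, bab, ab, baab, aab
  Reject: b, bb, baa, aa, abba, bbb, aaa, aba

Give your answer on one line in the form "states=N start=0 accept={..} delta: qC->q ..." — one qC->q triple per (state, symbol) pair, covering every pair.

Grow the machine one transition at a time. Run the examples from 0; the earliest place one falls off (shortest prefix, ties alphabetical) gets sent to the lowest-numbered state that keeps every Accept/Reject pair distinguishable — a pair clashes when both reach the same state with identical unread suffix — and to a fresh state only if none does.
a: 0a undefined. 0a->0: no, ba/aba meet in 0 with "ba" left. Open state 1: 0a->1.
b: 0b undefined. 0b->0: ok.
aa: 1a undefined. 1a->0: no, ba/aaa meet in 1. 1a->1: no, ba/baa meet in 1. Open state 2: 1a->2.
ab: 1b undefined. 1b->0: no, ba/abba meet in 1. 1b->1: ok.
aaa: 2a undefined. 2a->0: ok.
aab: 2b undefined. 2b->0: no, baab/b meet in 0. 2b->1: ok.
All examples now run through 3 states with every (state, symbol) defined. Accept strings end in {1}, Reject strings end in {0,2}; accept={1}.

states=3 start=0 accept={1} delta: 0a->1 0b->0 1a->2 1b->1 2a->0 2b->1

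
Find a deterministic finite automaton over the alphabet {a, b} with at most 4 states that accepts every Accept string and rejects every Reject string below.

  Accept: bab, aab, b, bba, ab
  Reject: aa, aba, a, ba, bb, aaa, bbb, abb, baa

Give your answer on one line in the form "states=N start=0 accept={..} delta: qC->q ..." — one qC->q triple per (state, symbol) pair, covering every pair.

states=3 start=0 accept={1} delta: 0a->0 0b->1 1a->0 1b->2 2a->1 2b->0

Fold the examples into a partial DFA from state 0: repeatedly fix the first undefined (state, symbol) met by the shortest-then-alphabetical prefix, trying targets in increasing order and rejecting any under which an Accept and a Reject string meet in one state with the same remainder; add a state when all current targets are rejected. Accepting states are where Accept strings end.
a: 0a undefined. 0a->0: ok.
b: 0b undefined. 0b->0: no, bab/aa meet in 0. Open state 1: 0b->1.
ba: 1a undefined. 1a->0: ok.
bb: 1b undefined. 1b->0: no, bab/bbb meet in 1. 1b->1: no, bab/bb meet in 1. Open state 2: 1b->2.
bba: 2a undefined. 2a->0: no, bba/aa meet in 0. 2a->1: ok.
bbb: 2b undefined. 2b->0: ok.
All examples now run through 3 states with every (state, symbol) defined. Accept strings end in {1}, Reject strings end in {0,2}; accept={1}.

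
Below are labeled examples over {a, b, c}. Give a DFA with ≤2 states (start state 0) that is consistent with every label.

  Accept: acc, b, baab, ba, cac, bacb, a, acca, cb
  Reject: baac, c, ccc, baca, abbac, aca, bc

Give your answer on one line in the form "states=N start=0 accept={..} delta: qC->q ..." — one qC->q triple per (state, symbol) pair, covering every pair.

states=2 start=0 accept={0} delta: 0a->0 0b->0 0c->1 1a->1 1b->0 1c->0

Grow the machine one transition at a time. Run the examples from 0; the earliest place one falls off (shortest prefix, ties alphabetical) gets sent to the lowest-numbered state that keeps every Accept/Reject pair distinguishable — a pair clashes when both reach the same state with identical unread suffix — and to a fresh state only if none does.
a: 0a undefined. 0a->0: ok.
b: 0b undefined. 0b->0: ok.
c: 0c undefined. 0c->0: no, acc/baac meet in 0. Open state 1: 0c->1.
ca: 1a undefined. 1a->0: no, b/baca meet in 0. 1a->1: ok.
cb: 1b undefined. 1b->0: ok.
cc: 1c undefined. 1c->0: ok.
All examples now run through 2 states with every (state, symbol) defined. Accept strings end in {0}, Reject strings end in {1}; accept={0}.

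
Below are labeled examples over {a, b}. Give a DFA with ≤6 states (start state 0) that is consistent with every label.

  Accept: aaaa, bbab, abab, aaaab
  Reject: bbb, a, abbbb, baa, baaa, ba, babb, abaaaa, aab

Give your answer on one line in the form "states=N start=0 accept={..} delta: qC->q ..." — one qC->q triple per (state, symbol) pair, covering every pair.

Grow the machine one transition at a time. Run the examples from 0; the earliest place one falls off (shortest prefix, ties alphabetical) gets sent to the lowest-numbered state that keeps every Accept/Reject pair distinguishable — a pair clashes when both reach the same state with identical unread suffix — and to a fresh state only if none does.
a: 0a undefined. 0a->0: no, aaaa/a meet in 0. Open state 1: 0a->1.
b: 0b undefined. 0b->0: ok.
aa: 1a undefined. 1a->0: no, aaaa/bbb meet in 0. 1a->1: no, aaaa/a meet in 1. Open state 2: 1a->2.
ab: 1b undefined. 1b->0: no, aaaa/abaaaa meet in 2 with "aa" left. 1b->1: no, bbab/a meet in 1. 1b->2: no, bbab/baa meet in 2. Open state 3: 1b->3.
aaa: 2a undefined. 2a->0: no, aaaa/a meet in 1. 2a->1: no, aaaa/baa meet in 2. 2a->2: no, aaaa/baa meet in 2. 2a->3: no, bbab/baaa meet in 3. Open state 4: 2a->4.
aab: 2b undefined. 2b->0: ok.
aba: 3a undefined. 3a->0: no, abab/bbb meet in 0. 3a->1: no, aaaa/abaaaa meet in 4 with "a" left. 3a->2: no, abab/bbb meet in 0. 3a->3: no, bbab/abaaaa meet in 3. 3a->4: ok.
abb: 3b undefined. 3b->0: ok.
aaaa: 4a undefined. 4a->0: no, aaaa/bbb meet in 0. 4a->1: no, aaaa/a meet in 1. 4a->2: no, aaaa/baa meet in 2. 4a->3: no, aaaa/abaaaa meet in 3. 4a->4: no, aaaa/baaa meet in 4. Open state 5: 4a->5.
abab: 4b undefined. 4b->0: no, abab/bbb meet in 0. 4b->1: no, abab/a meet in 1. 4b->2: no, abab/baa meet in 2. 4b->3: ok.
aaaab: 5b undefined. 5b->0: no, aaaab/bbb meet in 0. 5b->1: no, aaaab/a meet in 1. 5b->2: no, aaaab/baa meet in 2. 5b->3: ok.
abaaa: 5a undefined. 5a->0: ok.
All examples now run through 6 states with every (state, symbol) defined. Accept strings end in {3,5}, Reject strings end in {0,1,2,4}; accept={3,5}.

states=6 start=0 accept={3,5} delta: 0a->1 0b->0 1a->2 1b->3 2a->4 2b->0 3a->4 3b->0 4a->5 4b->3 5a->0 5b->3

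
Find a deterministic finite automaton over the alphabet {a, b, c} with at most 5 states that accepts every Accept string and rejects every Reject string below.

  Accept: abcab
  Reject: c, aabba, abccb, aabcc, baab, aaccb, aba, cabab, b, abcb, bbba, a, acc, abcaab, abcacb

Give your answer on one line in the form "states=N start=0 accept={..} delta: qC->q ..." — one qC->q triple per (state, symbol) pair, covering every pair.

State merging on the prefix tree: take the shortest (then alphabetical) example prefix whose next move is undefined and point that move at state 0, else 1, else 2, ...; a target is out if some Accept/Reject pair would then sit in one state with the same input left (inseparable). If every existing state is out, open a new one.
a: 0a undefined. 0a->0: ok.
b: 0b undefined. 0b->0: ok.
c: 0c undefined. 0c->0: no, abcab/c meet in 0. Open state 1: 0c->1.
ca: 1a undefined. 1a->0: no, abcab/aabba meet in 0. 1a->1: no, abcab/abcb meet in 1 with "b" left. Open state 2: 1a->2.
acc: 1c undefined. 1c->0: ok.
cab: 2b undefined. 2b->0: no, abcab/aabba meet in 0. 2b->1: no, abcab/c meet in 1. 2b->2: ok.
abcb: 1b undefined. 1b->0: ok.
caba: 2a undefined. 2a->0: ok.
abcac: 2c undefined. 2c->0: ok.
All examples now run through 3 states with every (state, symbol) defined. Accept strings end in {2}, Reject strings end in {0,1}; accept={2}.

states=3 start=0 accept={2} delta: 0a->0 0b->0 0c->1 1a->2 1b->0 1c->0 2a->0 2b->2 2c->0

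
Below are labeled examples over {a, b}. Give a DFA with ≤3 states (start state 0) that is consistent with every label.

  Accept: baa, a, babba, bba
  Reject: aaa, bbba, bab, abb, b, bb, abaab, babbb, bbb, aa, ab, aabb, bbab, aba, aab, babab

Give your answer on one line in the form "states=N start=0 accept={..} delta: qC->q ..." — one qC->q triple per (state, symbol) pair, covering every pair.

states=3 start=0 accept={1} delta: 0a->1 0b->2 1a->2 1b->2 2a->0 2b->0

Grow the machine one transition at a time. Run the examples from 0; the earliest place one falls off (shortest prefix, ties alphabetical) gets sent to the lowest-numbered state that keeps every Accept/Reject pair distinguishable — a pair clashes when both reach the same state with identical unread suffix — and to a fresh state only if none does.
a: 0a undefined. 0a->0: no, a/aaa meet in 0. Open state 1: 0a->1.
b: 0b undefined. 0b->0: no, baa/aa meet in 1 with "a" left. 0b->1: no, baa/aaa meet in 1 with "aa" left. Open state 2: 0b->2.
aa: 1a undefined. 1a->0: no, a/aaa meet in 1. 1a->1: no, a/aaa meet in 1. 1a->2: ok.
ab: 1b undefined. 1b->0: no, a/aba meet in 1. 1b->1: no, a/abb meet in 1. 1b->2: ok.
ba: 2a undefined. 2a->0: ok.
bb: 2b undefined. 2b->0: ok.
All examples now run through 3 states with every (state, symbol) defined. Accept strings end in {1}, Reject strings end in {0,2}; accept={1}.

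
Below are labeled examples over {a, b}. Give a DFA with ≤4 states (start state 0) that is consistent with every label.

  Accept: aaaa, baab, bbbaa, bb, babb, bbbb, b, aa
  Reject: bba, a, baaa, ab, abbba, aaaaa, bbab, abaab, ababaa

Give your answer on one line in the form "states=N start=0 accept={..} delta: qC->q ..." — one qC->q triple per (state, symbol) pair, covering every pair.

states=4 start=0 accept={0} delta: 0a->1 0b->0 1a->0 1b->2 2a->3 2b->0 3a->1 3b->1

Grow the machine one transition at a time. Run the examples from 0; the earliest place one falls off (shortest prefix, ties alphabetical) gets sent to the lowest-numbered state that keeps every Accept/Reject pair distinguishable — a pair clashes when both reach the same state with identical unread suffix — and to a fresh state only if none does.
a: 0a undefined. 0a->0: no, aaaa/a meet in 0. Open state 1: 0a->1.
b: 0b undefined. 0b->0: ok.
aa: 1a undefined. 1a->0: ok.
ab: 1b undefined. 1b->0: no, aaaa/ab meet in 0. 1b->1: no, aaaa/abbba meet in 0. Open state 2: 1b->2.
aba: 2a undefined. 2a->0: no, aaaa/ababaa meet in 0. 2a->1: no, aaaa/abaab meet in 0. 2a->2: no, babb/abaab meet in 2 with "b" left. Open state 3: 2a->3.
abb: 2b undefined. 2b->0: ok.
abaa: 3a undefined. 3a->0: no, aaaa/abaab meet in 0. 3a->1: ok.
abab: 3b undefined. 3b->0: no, aaaa/ababaa meet in 0. 3b->1: ok.
All examples now run through 4 states with every (state, symbol) defined. Accept strings end in {0}, Reject strings end in {1,2}; accept={0}.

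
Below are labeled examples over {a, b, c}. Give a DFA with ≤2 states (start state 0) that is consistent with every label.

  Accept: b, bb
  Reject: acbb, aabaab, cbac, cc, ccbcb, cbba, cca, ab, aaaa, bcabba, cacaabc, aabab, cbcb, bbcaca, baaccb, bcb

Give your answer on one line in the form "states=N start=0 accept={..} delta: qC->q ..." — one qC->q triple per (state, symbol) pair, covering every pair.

states=2 start=0 accept={0} delta: 0a->1 0b->0 0c->1 1a->1 1b->1 1c->1

Fold the examples into a partial DFA from state 0: repeatedly fix the first undefined (state, symbol) met by the shortest-then-alphabetical prefix, trying targets in increasing order and rejecting any under which an Accept and a Reject string meet in one state with the same remainder; add a state when all current targets are rejected. Accepting states are where Accept strings end.
a: 0a undefined. 0a->0: no, b/ab meet in 0 with "b" left. Open state 1: 0a->1.
b: 0b undefined. 0b->0: ok.
c: 0c undefined. 0c->0: no, b/cc meet in 0. 0c->1: ok.
aa: 1a undefined. 1a->0: no, b/aabaab meet in 0. 1a->1: ok.
ab: 1b undefined. 1b->0: no, b/aabaab meet in 0. 1b->1: ok.
ac: 1c undefined. 1c->0: no, b/acbb meet in 0. 1c->1: ok.
All examples now run through 2 states with every (state, symbol) defined. Accept strings end in {0}, Reject strings end in {1}; accept={0}.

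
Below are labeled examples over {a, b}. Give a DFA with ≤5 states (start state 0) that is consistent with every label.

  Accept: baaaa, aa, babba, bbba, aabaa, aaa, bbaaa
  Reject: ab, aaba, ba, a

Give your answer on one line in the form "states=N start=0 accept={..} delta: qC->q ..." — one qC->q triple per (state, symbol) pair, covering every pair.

State merging on the prefix tree: take the shortest (then alphabetical) example prefix whose next move is undefined and point that move at state 0, else 1, else 2, ...; a target is out if some Accept/Reject pair would then sit in one state with the same input left (inseparable). If every existing state is out, open a new one.
a: 0a undefined. 0a->0: no, aa/a meet in 0. Open state 1: 0a->1.
b: 0b undefined. 0b->0: no, bbba/ba meet in 1. 0b->1: no, aa/ba meet in 1 with "a" left. Open state 2: 0b->2.
aa: 1a undefined. 1a->0: no, aaa/a meet in 1. 1a->1: no, aa/a meet in 1. 1a->2: no, aaa/ba meet in 2 with "a" left. Open state 3: 1a->3.
ab: 1b undefined. 1b->0: ok.
ba: 2a undefined. 2a->0: ok.
bb: 2b undefined. 2b->0: no, babba/a meet in 1. 2b->1: no, bbba/a meet in 1. 2b->2: no, babba/ab meet in 0. 2b->3: no, bbba/aaba meet in 3 with "ba" left. Open state 4: 2b->4.
aaa: 3a undefined. 3a->0: no, baaaa/ab meet in 0. 3a->1: no, baaaa/a meet in 1. 3a->2: ok.
aab: 3b undefined. 3b->0: ok.
bba: 4a undefined. 4a->0: no, babba/ab meet in 0. 4a->1: no, babba/aaba meet in 1. 4a->2: no, bbaaa/aaba meet in 1. 4a->3: no, bbaaa/ab meet in 0. 4a->4: ok.
bbb: 4b undefined. 4b->0: no, bbba/aaba meet in 1. 4b->1: ok.
All examples now run through 5 states with every (state, symbol) defined. Accept strings end in {2,3,4}, Reject strings end in {0,1}; accept={2,3,4}.

states=5 start=0 accept={2,3,4} delta: 0a->1 0b->2 1a->3 1b->0 2a->0 2b->4 3a->2 3b->0 4a->4 4b->1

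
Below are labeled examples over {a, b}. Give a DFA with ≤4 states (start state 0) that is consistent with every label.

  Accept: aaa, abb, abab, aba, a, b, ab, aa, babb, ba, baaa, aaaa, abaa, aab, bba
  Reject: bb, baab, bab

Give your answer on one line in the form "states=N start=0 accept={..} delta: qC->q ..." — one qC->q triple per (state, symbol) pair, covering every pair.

Grow the machine one transition at a time. Run the examples from 0; the earliest place one falls off (shortest prefix, ties alphabetical) gets sent to the lowest-numbered state that keeps every Accept/Reject pair distinguishable — a pair clashes when both reach the same state with identical unread suffix — and to a fresh state only if none does.
a: 0a undefined. 0a->0: no, abb/bb meet in 0 with "bb" left. Open state 1: 0a->1.
b: 0b undefined. 0b->0: no, b/bb meet in 0. 0b->1: no, ab/bb meet in 1 with "b" left. Open state 2: 0b->2.
aa: 1a undefined. 1a->0: ok.
ab: 1b undefined. 1b->0: ok.
ba: 2a undefined. 2a->0: no, abb/bab meet in 2. 2a->1: no, abb/baab meet in 2. 2a->2: ok.
bb: 2b undefined. 2b->0: no, abab/bb meet in 0. 2b->1: no, aaa/bb meet in 1. 2b->2: no, abb/bb meet in 2. Open state 3: 2b->3.
bba: 3a undefined. 3a->0: ok.
babb: 3b undefined. 3b->0: ok.
All examples now run through 4 states with every (state, symbol) defined. Accept strings end in {0,1,2}, Reject strings end in {3}; accept={0,1,2}.

states=4 start=0 accept={0,1,2} delta: 0a->1 0b->2 1a->0 1b->0 2a->2 2b->3 3a->0 3b->0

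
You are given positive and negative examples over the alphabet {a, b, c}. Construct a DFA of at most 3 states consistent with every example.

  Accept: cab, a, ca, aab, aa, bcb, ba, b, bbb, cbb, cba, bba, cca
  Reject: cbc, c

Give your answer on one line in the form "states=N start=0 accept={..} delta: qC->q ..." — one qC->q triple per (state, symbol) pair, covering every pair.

states=2 start=0 accept={0} delta: 0a->0 0b->0 0c->1 1a->0 1b->0 1c->0

Fold the examples into a partial DFA from state 0: repeatedly fix the first undefined (state, symbol) met by the shortest-then-alphabetical prefix, trying targets in increasing order and rejecting any under which an Accept and a Reject string meet in one state with the same remainder; add a state when all current targets are rejected. Accepting states are where Accept strings end.
a: 0a undefined. 0a->0: ok.
b: 0b undefined. 0b->0: ok.
c: 0c undefined. 0c->0: no, cab/cbc meet in 0. Open state 1: 0c->1.
ca: 1a undefined. 1a->0: ok.
cb: 1b undefined. 1b->0: ok.
cc: 1c undefined. 1c->0: ok.
All examples now run through 2 states with every (state, symbol) defined. Accept strings end in {0}, Reject strings end in {1}; accept={0}.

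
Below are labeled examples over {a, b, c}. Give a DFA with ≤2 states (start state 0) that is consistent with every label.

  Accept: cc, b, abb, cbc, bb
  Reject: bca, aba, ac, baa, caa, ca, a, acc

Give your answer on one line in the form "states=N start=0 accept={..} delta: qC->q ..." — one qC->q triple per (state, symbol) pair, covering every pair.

states=2 start=0 accept={0} delta: 0a->1 0b->0 0c->0 1a->1 1b->0 1c->1

Fold the examples into a partial DFA from state 0: repeatedly fix the first undefined (state, symbol) met by the shortest-then-alphabetical prefix, trying targets in increasing order and rejecting any under which an Accept and a Reject string meet in one state with the same remainder; add a state when all current targets are rejected. Accepting states are where Accept strings end.
a: 0a undefined. 0a->0: no, cc/acc meet in 0 with "cc" left. Open state 1: 0a->1.
b: 0b undefined. 0b->0: ok.
c: 0c undefined. 0c->0: ok.
ab: 1b undefined. 1b->0: ok.
ac: 1c undefined. 1c->0: no, cc/ac meet in 0. 1c->1: ok.
baa: 1a undefined. 1a->0: no, cc/baa meet in 0. 1a->1: ok.
All examples now run through 2 states with every (state, symbol) defined. Accept strings end in {0}, Reject strings end in {1}; accept={0}.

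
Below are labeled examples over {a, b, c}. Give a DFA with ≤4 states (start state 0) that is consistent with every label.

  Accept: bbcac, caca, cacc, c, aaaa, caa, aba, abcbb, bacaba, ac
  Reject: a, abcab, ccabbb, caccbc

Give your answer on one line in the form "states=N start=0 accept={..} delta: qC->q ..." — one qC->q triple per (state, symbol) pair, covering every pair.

states=4 start=0 accept={0,2} delta: 0a->1 0b->0 0c->0 1a->0 1b->1 1c->2 2a->2 2b->3 2c->2 3a->0 3b->0 3c->1

Fold the examples into a partial DFA from state 0: repeatedly fix the first undefined (state, symbol) met by the shortest-then-alphabetical prefix, trying targets in increasing order and rejecting any under which an Accept and a Reject string meet in one state with the same remainder; add a state when all current targets are rejected. Accepting states are where Accept strings end.
a: 0a undefined. 0a->0: no, aaaa/a meet in 0. Open state 1: 0a->1.
b: 0b undefined. 0b->0: ok.
c: 0c undefined. 0c->0: ok.
aa: 1a undefined. 1a->0: ok.
ab: 1b undefined. 1b->0: no, c/abcab meet in 0. 1b->1: ok.
ac: 1c undefined. 1c->0: no, bbcac/caccbc meet in 0. 1c->1: no, bbcac/a meet in 1. Open state 2: 1c->2.
abca: 2a undefined. 2a->0: no, caca/abcab meet in 0. 2a->1: no, caca/a meet in 1. 2a->2: ok.
abcb: 2b undefined. 2b->0: no, c/abcab meet in 0. 2b->1: no, abcbb/a meet in 1. 2b->2: no, bbcac/abcab meet in 2. Open state 3: 2b->3.
cacc: 2c undefined. 2c->0: no, cacc/caccbc meet in 0. 2c->1: no, bbcac/caccbc meet in 2. 2c->2: ok.
abcbb: 3b undefined. 3b->0: ok.
bacaba: 3a undefined. 3a->0: ok.
caccbc: 3c undefined. 3c->0: no, c/caccbc meet in 0. 3c->1: ok.
All examples now run through 4 states with every (state, symbol) defined. Accept strings end in {0,2}, Reject strings end in {1,3}; accept={0,2}.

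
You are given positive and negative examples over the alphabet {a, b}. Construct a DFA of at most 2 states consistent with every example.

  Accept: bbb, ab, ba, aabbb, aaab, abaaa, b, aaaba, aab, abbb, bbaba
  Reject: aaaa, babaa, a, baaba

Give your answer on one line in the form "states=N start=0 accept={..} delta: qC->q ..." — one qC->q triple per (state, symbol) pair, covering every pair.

Grow the machine one transition at a time. Run the examples from 0; the earliest place one falls off (shortest prefix, ties alphabetical) gets sent to the lowest-numbered state that keeps every Accept/Reject pair distinguishable — a pair clashes when both reach the same state with identical unread suffix — and to a fresh state only if none does.
a: 0a undefined. 0a->0: ok.
b: 0b undefined. 0b->0: no, bbb/aaaa meet in 0. Open state 1: 0b->1.
ba: 1a undefined. 1a->0: no, ba/aaaa meet in 0. 1a->1: ok.
bb: 1b undefined. 1b->0: ok.
All examples now run through 2 states with every (state, symbol) defined. Accept strings end in {1}, Reject strings end in {0}; accept={1}.

states=2 start=0 accept={1} delta: 0a->0 0b->1 1a->1 1b->0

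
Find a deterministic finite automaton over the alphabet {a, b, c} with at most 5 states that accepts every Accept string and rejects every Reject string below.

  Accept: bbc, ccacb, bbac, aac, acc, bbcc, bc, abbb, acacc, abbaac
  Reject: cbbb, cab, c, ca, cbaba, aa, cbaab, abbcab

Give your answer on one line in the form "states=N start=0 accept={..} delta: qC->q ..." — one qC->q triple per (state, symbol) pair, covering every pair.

Grow the machine one transition at a time. Run the examples from 0; the earliest place one falls off (shortest prefix, ties alphabetical) gets sent to the lowest-numbered state that keeps every Accept/Reject pair distinguishable — a pair clashes when both reach the same state with identical unread suffix — and to a fresh state only if none does.
a: 0a undefined. 0a->0: no, aac/c meet in 0 with "c" left. Open state 1: 0a->1.
b: 0b undefined. 0b->0: no, bbc/c meet in 0 with "c" left. 0b->1: ok.
c: 0c undefined. 0c->0: ok.
aa: 1a undefined. 1a->0: no, aac/c meet in 0. 1a->1: ok.
ab: 1b undefined. 1b->0: no, bbc/cab meet in 0. 1b->1: no, abbb/cbbb meet in 1. Open state 2: 1b->2.
ac: 1c undefined. 1c->0: no, ccacb/ca meet in 1. 1c->1: no, ccacb/cab meet in 2. 1c->2: no, ccacb/cbbb meet in 2 with "b" left. Open state 3: 1c->3.
abb: 2b undefined. 2b->0: no, abbb/ca meet in 1. 2b->1: no, abbb/cab meet in 2. 2b->2: no, abbb/cbbb meet in 2. 2b->3: no, aac/cbbb meet in 3. Open state 4: 2b->4.
aca: 3a undefined. 3a->0: no, acacc/c meet in 0. 3a->1: ok.
acc: 3c undefined. 3c->0: no, acc/c meet in 0. 3c->1: no, acc/ca meet in 1. 3c->2: no, acc/cab meet in 2. 3c->3: ok.
bba: 2a undefined. 2a->0: no, bbac/c meet in 0. 2a->1: ok.
bbc: 2c undefined. 2c->0: no, bbc/c meet in 0. 2c->1: no, bbc/ca meet in 1. 2c->2: no, bbc/cab meet in 2. 2c->3: ok.
abba: 4a undefined. 4a->0: ok.
abbb: 4b undefined. 4b->0: no, abbb/c meet in 0. 4b->1: no, abbb/ca meet in 1. 4b->2: no, abbb/cab meet in 2. 4b->3: ok.
abbc: 4c undefined. 4c->0: ok.
ccacb: 3b undefined. 3b->0: no, ccacb/c meet in 0. 3b->1: no, ccacb/ca meet in 1. 3b->2: no, ccacb/cab meet in 2. 3b->3: ok.
All examples now run through 5 states with every (state, symbol) defined. Accept strings end in {3}, Reject strings end in {0,1,2,4}; accept={3}.

states=5 start=0 accept={3} delta: 0a->1 0b->1 0c->0 1a->1 1b->2 1c->3 2a->1 2b->4 2c->3 3a->1 3b->3 3c->3 4a->0 4b->3 4c->0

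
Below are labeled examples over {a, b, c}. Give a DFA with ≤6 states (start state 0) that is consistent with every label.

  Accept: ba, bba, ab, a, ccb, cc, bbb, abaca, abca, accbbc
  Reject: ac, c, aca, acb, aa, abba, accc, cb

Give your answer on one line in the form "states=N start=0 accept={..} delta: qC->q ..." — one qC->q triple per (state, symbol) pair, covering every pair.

Fold the examples into a partial DFA from state 0: repeatedly fix the first undefined (state, symbol) met by the shortest-then-alphabetical prefix, trying targets in increasing order and rejecting any under which an Accept and a Reject string meet in one state with the same remainder; add a state when all current targets are rejected. Accepting states are where Accept strings end.
a: 0a undefined. 0a->0: no, bba/abba meet in 0 with "bba" left. Open state 1: 0a->1.
b: 0b undefined. 0b->0: ok.
c: 0c undefined. 0c->0: no, ccb/c meet in 0. 0c->1: no, ba/c meet in 1. Open state 2: 0c->2.
aa: 1a undefined. 1a->0: no, bbb/aa meet in 0. 1a->1: no, ba/aa meet in 1. 1a->2: ok.
ab: 1b undefined. 1b->0: no, ba/abba meet in 1. 1b->1: no, abca/aca meet in 1 with "ca" left. 1b->2: no, ab/c meet in 2. Open state 3: 1b->3.
ac: 1c undefined. 1c->0: no, ba/aca meet in 1. 1c->1: no, ba/ac meet in 1. 1c->2: ok.
cb: 2b undefined. 2b->0: no, bbb/acb meet in 0. 2b->1: no, ba/acb meet in 1. 2b->2: ok.
cc: 2c undefined. 2c->0: no, accbbc/ac meet in 2. 2c->1: ok.
aba: 3a undefined. 3a->0: no, abaca/aca meet in 2 with "a" left. 3a->1: no, abaca/aca meet in 2 with "a" left. 3a->2: no, abaca/ac meet in 2. 3a->3: ok.
abb: 3b undefined. 3b->0: no, ba/abba meet in 1. 3b->1: no, accbbc/ac meet in 2. 3b->2: ok.
abc: 3c undefined. 3c->0: ok.
aca: 2a undefined. 2a->0: no, bbb/aca meet in 0. 2a->1: no, ba/aca meet in 1. 2a->2: ok.
All examples now run through 4 states with every (state, symbol) defined. Accept strings end in {0,1,3}, Reject strings end in {2}; accept={0,1,3}.

states=4 start=0 accept={0,1,3} delta: 0a->1 0b->0 0c->2 1a->2 1b->3 1c->2 2a->2 2b->2 2c->1 3a->3 3b->2 3c->0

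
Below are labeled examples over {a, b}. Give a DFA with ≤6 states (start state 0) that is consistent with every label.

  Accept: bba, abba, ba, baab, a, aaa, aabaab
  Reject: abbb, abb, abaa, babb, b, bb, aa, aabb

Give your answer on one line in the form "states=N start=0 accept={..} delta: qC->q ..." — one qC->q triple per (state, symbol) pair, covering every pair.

Fold the examples into a partial DFA from state 0: repeatedly fix the first undefined (state, symbol) met by the shortest-then-alphabetical prefix, trying targets in increasing order and rejecting any under which an Accept and a Reject string meet in one state with the same remainder; add a state when all current targets are rejected. Accepting states are where Accept strings end.
a: 0a undefined. 0a->0: no, a/aa meet in 0. Open state 1: 0a->1.
b: 0b undefined. 0b->0: ok.
aa: 1a undefined. 1a->0: no, baab/b meet in 0. 1a->1: no, bba/aa meet in 1. Open state 2: 1a->2.
ab: 1b undefined. 1b->0: ok.
aaa: 2a undefined. 2a->0: no, aaa/abbb meet in 0. 2a->1: ok.
aab: 2b undefined. 2b->0: no, baab/abbb meet in 0. 2b->1: no, aabaab/abbb meet in 0. 2b->2: no, baab/abaa meet in 2. Open state 3: 2b->3.
aaba: 3a undefined. 3a->0: no, aabaab/abbb meet in 0. 3a->1: ok.
aabb: 3b undefined. 3b->0: ok.
All examples now run through 4 states with every (state, symbol) defined. Accept strings end in {1,3}, Reject strings end in {0,2}; accept={1,3}.

states=4 start=0 accept={1,3} delta: 0a->1 0b->0 1a->2 1b->0 2a->1 2b->3 3a->1 3b->0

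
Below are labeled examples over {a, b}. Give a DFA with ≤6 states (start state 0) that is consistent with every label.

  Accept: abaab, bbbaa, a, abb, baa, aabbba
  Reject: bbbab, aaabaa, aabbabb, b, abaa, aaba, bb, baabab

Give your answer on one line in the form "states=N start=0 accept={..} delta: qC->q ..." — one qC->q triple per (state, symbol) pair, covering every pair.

states=5 start=0 accept={1,4} delta: 0a->1 0b->0 1a->1 1b->2 2a->3 2b->4 3a->2 3b->0 4a->0 4b->0

Grow the machine one transition at a time. Run the examples from 0; the earliest place one falls off (shortest prefix, ties alphabetical) gets sent to the lowest-numbered state that keeps every Accept/Reject pair distinguishable — a pair clashes when both reach the same state with identical unread suffix — and to a fresh state only if none does.
a: 0a undefined. 0a->0: no, abb/bb meet in 0 with "bb" left. Open state 1: 0a->1.
b: 0b undefined. 0b->0: ok.
aa: 1a undefined. 1a->0: no, bbbaa/b meet in 0. 1a->1: ok.
ab: 1b undefined. 1b->0: no, abaab/bbbab meet in 0. 1b->1: no, abaab/bbbab meet in 1. Open state 2: 1b->2.
aba: 2a undefined. 2a->0: no, abaab/bbbab meet in 2. 2a->1: no, abaab/bbbab meet in 2. 2a->2: no, abaab/baabab meet in 2 with "b" left. Open state 3: 2a->3.
abb: 2b undefined. 2b->0: no, abb/aabbabb meet in 0. 2b->1: no, bbbaa/aabbabb meet in 1. 2b->2: no, abb/bbbab meet in 2. 2b->3: no, abb/aaba meet in 3. Open state 4: 2b->4.
abaa: 3a undefined. 3a->0: no, abaab/aaabaa meet in 0. 3a->1: no, abaab/bbbab meet in 2. 3a->2: ok.
aabba: 4a undefined. 4a->0: ok.
aabbb: 4b undefined. 4b->0: ok.
baabab: 3b undefined. 3b->0: ok.
All examples now run through 5 states with every (state, symbol) defined. Accept strings end in {1,4}, Reject strings end in {0,2,3}; accept={1,4}.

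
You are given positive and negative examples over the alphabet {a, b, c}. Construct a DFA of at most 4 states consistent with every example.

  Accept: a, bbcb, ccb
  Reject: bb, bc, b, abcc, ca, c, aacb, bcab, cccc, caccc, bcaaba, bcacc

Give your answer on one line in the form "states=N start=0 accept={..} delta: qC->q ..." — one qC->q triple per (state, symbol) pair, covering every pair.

states=3 start=0 accept={0} delta: 0a->0 0b->1 0c->1 1a->1 1b->1 1c->2 2a->0 2b->0 2c->1

Grow the machine one transition at a time. Run the examples from 0; the earliest place one falls off (shortest prefix, ties alphabetical) gets sent to the lowest-numbered state that keeps every Accept/Reject pair distinguishable — a pair clashes when both reach the same state with identical unread suffix — and to a fresh state only if none does.
a: 0a undefined. 0a->0: ok.
b: 0b undefined. 0b->0: no, a/bb meet in 0. Open state 1: 0b->1.
c: 0c undefined. 0c->0: no, a/ca meet in 0. 0c->1: ok.
bb: 1b undefined. 1b->0: no, a/bb meet in 0. 1b->1: ok.
bc: 1c undefined. 1c->0: no, a/bc meet in 0. 1c->1: no, bbcb/bb meet in 1. Open state 2: 1c->2.
ca: 1a undefined. 1a->0: no, a/ca meet in 0. 1a->1: ok.
bca: 2a undefined. 2a->0: ok.
ccb: 2b undefined. 2b->0: ok.
ccc: 2c undefined. 2c->0: no, a/abcc meet in 0. 2c->1: ok.
All examples now run through 3 states with every (state, symbol) defined. Accept strings end in {0}, Reject strings end in {1,2}; accept={0}.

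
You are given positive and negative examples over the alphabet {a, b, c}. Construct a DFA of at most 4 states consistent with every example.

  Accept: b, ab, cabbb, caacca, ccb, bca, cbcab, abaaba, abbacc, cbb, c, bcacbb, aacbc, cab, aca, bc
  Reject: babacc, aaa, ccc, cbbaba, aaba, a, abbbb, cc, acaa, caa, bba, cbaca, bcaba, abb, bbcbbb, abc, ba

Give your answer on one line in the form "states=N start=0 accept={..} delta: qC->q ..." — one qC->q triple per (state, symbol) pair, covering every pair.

states=4 start=0 accept={0,2} delta: 0a->1 0b->0 0c->2 1a->0 1b->2 1c->1 2a->0 2b->3 2c->1 3a->3 3b->2 3c->0

State merging on the prefix tree: take the shortest (then alphabetical) example prefix whose next move is undefined and point that move at state 0, else 1, else 2, ...; a target is out if some Accept/Reject pair would then sit in one state with the same input left (inseparable). If every existing state is out, open a new one.
a: 0a undefined. 0a->0: no, bc/abc meet in 0 with "bc" left. Open state 1: 0a->1.
b: 0b undefined. 0b->0: ok.
c: 0c undefined. 0c->0: no, b/ccc meet in 0. 0c->1: no, cbb/abb meet in 1 with "bb" left. Open state 2: 0c->2.
aa: 1a undefined. 1a->0: ok.
ab: 1b undefined. 1b->0: no, b/abbbb meet in 0. 1b->1: no, ab/aaa meet in 1. 1b->2: ok.
ac: 1c undefined. 1c->0: no, b/acaa meet in 0. 1c->1: ok.
ca: 2a undefined. 2a->0: ok.
cb: 2b undefined. 2b->0: no, b/cbbaba meet in 0. 2b->1: no, b/cbaca meet in 0. 2b->2: no, b/cbaca meet in 0. Open state 3: 2b->3.
cc: 2c undefined. 2c->0: no, b/babacc meet in 0. 2c->1: ok.
cba: 3a undefined. 3a->0: no, b/cbaca meet in 0. 3a->1: no, b/cbaca meet in 0. 3a->2: no, b/cbaca meet in 0. 3a->3: ok.
cbb: 3b undefined. 3b->0: no, b/cbbaba meet in 0. 3b->1: no, ab/abbbb meet in 2. 3b->2: ok.
cbc: 3c undefined. 3c->0: ok.
All examples now run through 4 states with every (state, symbol) defined. Accept strings end in {0,2}, Reject strings end in {1,3}; accept={0,2}.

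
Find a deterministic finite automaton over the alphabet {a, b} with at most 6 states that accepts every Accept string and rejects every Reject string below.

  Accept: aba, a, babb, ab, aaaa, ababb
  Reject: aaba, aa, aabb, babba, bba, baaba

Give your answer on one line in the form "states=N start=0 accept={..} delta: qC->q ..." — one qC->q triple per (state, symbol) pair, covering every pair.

states=6 start=0 accept={1,3} delta: 0a->1 0b->2 1a->2 1b->3 2a->3 2b->4 3a->3 3b->5 4a->0 4b->0 5a->0 5b->1

State merging on the prefix tree: take the shortest (then alphabetical) example prefix whose next move is undefined and point that move at state 0, else 1, else 2, ...; a target is out if some Accept/Reject pair would then sit in one state with the same input left (inseparable). If every existing state is out, open a new one.
a: 0a undefined. 0a->0: no, aba/aaba meet in 0 with "ba" left. Open state 1: 0a->1.
b: 0b undefined. 0b->0: no, a/bba meet in 1. 0b->1: no, aba/bba meet in 1 with "ba" left. Open state 2: 0b->2.
aa: 1a undefined. 1a->0: no, aaaa/aa meet in 0. 1a->1: no, aba/aaba meet in 1 with "ba" left. 1a->2: ok.
ab: 1b undefined. 1b->0: no, ababb/aa meet in 2. 1b->1: no, aba/aa meet in 2. 1b->2: no, ab/aa meet in 2. Open state 3: 1b->3.
ba: 2a undefined. 2a->0: no, aba/baaba meet in 3 with "a" left. 2a->1: no, aaaa/aa meet in 2. 2a->2: no, babb/aabb meet in 2 with "bb" left. 2a->3: ok.
bb: 2b undefined. 2b->0: no, a/aaba meet in 1. 2b->1: no, ab/aabb meet in 3. 2b->2: no, ab/aaba meet in 3. 2b->3: no, aba/aaba meet in 3 with "a" left. Open state 4: 2b->4.
aba: 3a undefined. 3a->0: no, ab/baaba meet in 3. 3a->1: no, aba/baaba meet in 1. 3a->2: no, aba/aa meet in 2. 3a->3: ok.
bab: 3b undefined. 3b->0: no, aba/babba meet in 3. 3b->1: no, aba/babba meet in 3. 3b->2: no, aba/baaba meet in 3. 3b->3: no, aba/babba meet in 3. 3b->4: no, babb/aabb meet in 4 with "b" left. Open state 5: 3b->5.
bba: 4a undefined. 4a->0: ok.
aabb: 4b undefined. 4b->0: ok.
babb: 5b undefined. 5b->0: no, a/babba meet in 1. 5b->1: ok.
baaba: 5a undefined. 5a->0: ok.
All examples now run through 6 states with every (state, symbol) defined. Accept strings end in {1,3}, Reject strings end in {0,2}; accept={1,3}.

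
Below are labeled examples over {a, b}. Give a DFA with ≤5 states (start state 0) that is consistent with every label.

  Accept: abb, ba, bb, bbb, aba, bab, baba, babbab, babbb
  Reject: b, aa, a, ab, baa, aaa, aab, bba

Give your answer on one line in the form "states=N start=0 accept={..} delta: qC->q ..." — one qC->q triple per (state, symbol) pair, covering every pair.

states=4 start=0 accept={2,3} delta: 0a->0 0b->1 1a->2 1b->2 2a->0 2b->3 3a->2 3b->1

Fold the examples into a partial DFA from state 0: repeatedly fix the first undefined (state, symbol) met by the shortest-then-alphabetical prefix, trying targets in increasing order and rejecting any under which an Accept and a Reject string meet in one state with the same remainder; add a state when all current targets are rejected. Accepting states are where Accept strings end.
a: 0a undefined. 0a->0: ok.
b: 0b undefined. 0b->0: no, abb/b meet in 0. Open state 1: 0b->1.
ba: 1a undefined. 1a->0: no, ba/aa meet in 0. 1a->1: no, ba/b meet in 1. Open state 2: 1a->2.
bb: 1b undefined. 1b->0: no, abb/aa meet in 0. 1b->1: no, abb/b meet in 1. 1b->2: ok.
baa: 2a undefined. 2a->0: ok.
bab: 2b undefined. 2b->0: no, bbb/aa meet in 0. 2b->1: no, bbb/b meet in 1. 2b->2: no, baba/aa meet in 0. Open state 3: 2b->3.
baba: 3a undefined. 3a->0: no, baba/aa meet in 0. 3a->1: no, baba/b meet in 1. 3a->2: ok.
babb: 3b undefined. 3b->0: no, babbab/b meet in 1. 3b->1: ok.
All examples now run through 4 states with every (state, symbol) defined. Accept strings end in {2,3}, Reject strings end in {0,1}; accept={2,3}.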